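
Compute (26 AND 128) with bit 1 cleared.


Step 1: 26 & 128 = 0
Step 2: 0 & ~(1 << 1) = 0

0


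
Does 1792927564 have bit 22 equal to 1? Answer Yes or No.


0b1101010110111011110011101001100, bit 22 = 1. Yes

Yes


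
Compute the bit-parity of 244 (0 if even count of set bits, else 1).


0b11110100 has 5 ones => parity 1

1


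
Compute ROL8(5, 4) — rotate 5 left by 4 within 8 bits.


Rotate 0b101 left by 4 (8-bit) = 0b1010000 = 80

80


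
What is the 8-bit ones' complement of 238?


238 ^ 255 = 17

17


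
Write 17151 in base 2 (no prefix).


17151 = 100001011111111 in binary

100001011111111


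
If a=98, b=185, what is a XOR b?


98 ^ 185 = 219

219


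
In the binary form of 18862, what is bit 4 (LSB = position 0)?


0b100100110101110, position 4 = 0

0


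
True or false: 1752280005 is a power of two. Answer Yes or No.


0b1101000011100011010101111000101. Multiple bits set => No

No


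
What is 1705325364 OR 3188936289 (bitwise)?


0b1100101101001010011001100110100 | 0b10111110000100110100111001100001 = 0b11111111101101110111111101110101 = 4290215797

4290215797


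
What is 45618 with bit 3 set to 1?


45618 | (1 << 3) = 45618 | 8 = 45626

45626


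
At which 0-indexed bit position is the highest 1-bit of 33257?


0b1000000111101001. Highest set bit at position 15

15


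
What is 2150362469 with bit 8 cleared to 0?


2150362469 & ~(1 << 8) = 2150362213

2150362213


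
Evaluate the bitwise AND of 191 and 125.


0b10111111 & 0b1111101 = 0b111101 = 61

61


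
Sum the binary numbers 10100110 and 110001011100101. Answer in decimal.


10100110 + 110001011100101 = 110001110001011 = 25483

25483


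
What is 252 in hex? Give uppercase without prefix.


252 = FC hex

FC


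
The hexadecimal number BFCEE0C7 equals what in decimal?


BFCEE0C7 hex = 3218006215 decimal

3218006215


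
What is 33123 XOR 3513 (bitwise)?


0b1000000101100011 ^ 0b110110111001 = 0b1000110011011010 = 36058

36058


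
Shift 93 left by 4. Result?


0b1011101 << 4 = 0b10111010000 = 1488

1488


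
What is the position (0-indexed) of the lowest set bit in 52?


0b110100. Lowest set bit at position 2

2


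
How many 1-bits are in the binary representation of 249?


0b11111001 has 6 set bits

6


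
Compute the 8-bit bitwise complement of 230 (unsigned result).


~0b11100110 = 0b11001 = 25 (8-bit unsigned)

25


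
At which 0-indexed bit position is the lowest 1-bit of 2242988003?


0b10000101101100010100011111100011. Lowest set bit at position 0

0


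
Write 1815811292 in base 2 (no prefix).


1815811292 = 1101100001110110001010011011100 in binary

1101100001110110001010011011100


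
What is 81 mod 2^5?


81 & 31 = 17

17


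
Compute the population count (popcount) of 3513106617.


0b11010001011001011100000010111001 has 15 set bits

15


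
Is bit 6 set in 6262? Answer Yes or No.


0b1100001110110, bit 6 = 1. Yes

Yes


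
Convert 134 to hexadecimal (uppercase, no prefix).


134 = 86 hex

86


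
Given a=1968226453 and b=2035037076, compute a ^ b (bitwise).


1968226453 ^ 2035037076 = 203223809

203223809


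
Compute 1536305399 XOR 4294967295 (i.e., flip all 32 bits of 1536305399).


1536305399 ^ 4294967295 = 2758661896

2758661896


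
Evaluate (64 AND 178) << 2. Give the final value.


Step 1: 64 & 178 = 0
Step 2: 0 << 2 = 0

0


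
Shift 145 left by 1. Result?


0b10010001 << 1 = 0b100100010 = 290

290


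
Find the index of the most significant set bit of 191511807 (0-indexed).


0b1011011010100011110011111111. Highest set bit at position 27

27


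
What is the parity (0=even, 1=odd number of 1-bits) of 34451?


0b1000011010010011 has 7 ones => parity 1

1


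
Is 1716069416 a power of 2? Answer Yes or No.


0b1100110010010010010010000101000. Multiple bits set => No

No


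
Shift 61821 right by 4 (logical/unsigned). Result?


0b1111000101111101 >> 4 = 0b111100010111 = 3863

3863


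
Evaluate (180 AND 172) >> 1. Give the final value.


Step 1: 180 & 172 = 164
Step 2: 164 >> 1 = 82

82


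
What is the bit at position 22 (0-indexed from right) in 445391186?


0b11010100011000010000101010010, position 22 = 0

0


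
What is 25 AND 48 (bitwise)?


0b11001 & 0b110000 = 0b10000 = 16

16


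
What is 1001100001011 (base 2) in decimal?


1001100001011 in decimal = 4875

4875


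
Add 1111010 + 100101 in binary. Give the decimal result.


1111010 + 100101 = 10011111 = 159

159


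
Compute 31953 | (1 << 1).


31953 | (1 << 1) = 31953 | 2 = 31955

31955


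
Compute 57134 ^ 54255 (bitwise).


0b1101111100101110 ^ 0b1101001111101111 = 0b110011000001 = 3265

3265


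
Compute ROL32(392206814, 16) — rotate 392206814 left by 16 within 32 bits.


Rotate 0b10111011000001001100111011110 left by 16 (32-bit) = 0b10011001110111100001011101100000 = 2581469024

2581469024


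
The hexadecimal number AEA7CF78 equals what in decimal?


AEA7CF78 hex = 2930233208 decimal

2930233208


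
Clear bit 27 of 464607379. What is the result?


464607379 & ~(1 << 27) = 330389651

330389651


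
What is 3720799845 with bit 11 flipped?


3720799845 ^ (1 << 11) = 3720799845 ^ 2048 = 3720801893

3720801893


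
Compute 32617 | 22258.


0b111111101101001 | 0b101011011110010 = 0b111111111111011 = 32763

32763


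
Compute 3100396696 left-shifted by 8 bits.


0b10111000110011000100110010011000 << 8 = 0b1011100011001100010011001001100000000000 = 793701554176

793701554176


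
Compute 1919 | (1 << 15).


1919 | (1 << 15) = 1919 | 32768 = 34687

34687


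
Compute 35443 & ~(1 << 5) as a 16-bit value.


35443 & ~(1 << 5) = 35411

35411


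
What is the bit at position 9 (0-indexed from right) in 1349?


0b10101000101, position 9 = 0

0


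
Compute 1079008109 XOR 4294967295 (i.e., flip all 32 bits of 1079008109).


1079008109 ^ 4294967295 = 3215959186

3215959186


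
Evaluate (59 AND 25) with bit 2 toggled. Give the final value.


Step 1: 59 & 25 = 25
Step 2: 25 ^ (1 << 2) = 25 ^ 4 = 29

29


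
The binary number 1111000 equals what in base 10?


1111000 in decimal = 120

120


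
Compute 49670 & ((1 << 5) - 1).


49670 & 31 = 6

6


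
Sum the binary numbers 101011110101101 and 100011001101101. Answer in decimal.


101011110101101 + 100011001101101 = 1001111000011010 = 40474

40474


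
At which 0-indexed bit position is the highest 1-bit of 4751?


0b1001010001111. Highest set bit at position 12

12


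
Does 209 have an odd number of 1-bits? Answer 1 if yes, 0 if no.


0b11010001 has 4 ones => parity 0

0


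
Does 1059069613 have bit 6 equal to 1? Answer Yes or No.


0b111111001000000001111010101101, bit 6 = 0. No

No


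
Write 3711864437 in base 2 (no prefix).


3711864437 = 11011101001111101000111001110101 in binary

11011101001111101000111001110101


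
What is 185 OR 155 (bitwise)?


0b10111001 | 0b10011011 = 0b10111011 = 187

187


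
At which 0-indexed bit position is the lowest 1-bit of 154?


0b10011010. Lowest set bit at position 1

1


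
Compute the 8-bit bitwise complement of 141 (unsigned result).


~0b10001101 = 0b1110010 = 114 (8-bit unsigned)

114


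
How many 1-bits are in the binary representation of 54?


0b110110 has 4 set bits

4


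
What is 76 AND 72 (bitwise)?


0b1001100 & 0b1001000 = 0b1001000 = 72

72


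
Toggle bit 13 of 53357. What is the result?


53357 ^ (1 << 13) = 53357 ^ 8192 = 61549

61549


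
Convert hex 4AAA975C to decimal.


4AAA975C hex = 1252693852 decimal

1252693852


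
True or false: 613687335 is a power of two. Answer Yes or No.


0b100100100101000010000000100111. Multiple bits set => No

No


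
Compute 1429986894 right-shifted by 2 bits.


0b1010101001110111101111001001110 >> 2 = 0b10101010011101111011110010011 = 357496723

357496723


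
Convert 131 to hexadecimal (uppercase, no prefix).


131 = 83 hex

83


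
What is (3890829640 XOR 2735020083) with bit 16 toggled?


Step 1: 3890829640 ^ 2735020083 = 1156333947
Step 2: 1156333947 ^ (1 << 16) = 1156333947 ^ 65536 = 1156399483

1156399483


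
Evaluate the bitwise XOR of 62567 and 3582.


0b1111010001100111 ^ 0b110111111110 = 0b1111100110011001 = 63897

63897


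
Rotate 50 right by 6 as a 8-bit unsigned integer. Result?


Rotate 0b110010 right by 6 (8-bit) = 0b11001000 = 200

200


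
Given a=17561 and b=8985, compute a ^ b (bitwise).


17561 ^ 8985 = 26496

26496


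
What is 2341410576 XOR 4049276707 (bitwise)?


0b10001011100011110001011100010000 ^ 0b11110001010110110000111100100011 = 0b1111010110101000001100000110011 = 2060720179

2060720179


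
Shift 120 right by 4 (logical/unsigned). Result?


0b1111000 >> 4 = 0b111 = 7

7


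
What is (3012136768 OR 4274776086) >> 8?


Step 1: 3012136768 | 4274776086 = 4291555158
Step 2: 4291555158 >> 8 = 16763887

16763887


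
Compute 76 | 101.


0b1001100 | 0b1100101 = 0b1101101 = 109

109


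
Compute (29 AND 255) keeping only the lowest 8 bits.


Step 1: 29 & 255 = 29
Step 2: 29 & 255 = 29

29


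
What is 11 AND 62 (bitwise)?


0b1011 & 0b111110 = 0b1010 = 10

10


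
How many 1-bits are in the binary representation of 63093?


0b1111011001110101 has 11 set bits

11


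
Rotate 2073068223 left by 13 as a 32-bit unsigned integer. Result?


Rotate 0b1111011100100001000001010111111 left by 13 (32-bit) = 0b10000010101111110111101110010 = 274198386

274198386


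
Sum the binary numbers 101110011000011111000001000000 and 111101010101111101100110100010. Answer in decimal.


101110011000011111000001000000 + 111101010101111101100110100010 = 1101011101110011100100111100010 = 1807337954

1807337954


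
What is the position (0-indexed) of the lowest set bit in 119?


0b1110111. Lowest set bit at position 0

0


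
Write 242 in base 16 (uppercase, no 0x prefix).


242 = F2 hex

F2


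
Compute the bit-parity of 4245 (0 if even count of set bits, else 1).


0b1000010010101 has 5 ones => parity 1

1


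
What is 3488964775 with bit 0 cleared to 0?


3488964775 & ~(1 << 0) = 3488964774

3488964774


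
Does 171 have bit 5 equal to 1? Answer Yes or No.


0b10101011, bit 5 = 1. Yes

Yes


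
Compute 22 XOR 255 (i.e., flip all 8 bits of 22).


22 ^ 255 = 233

233


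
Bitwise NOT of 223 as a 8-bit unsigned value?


~0b11011111 = 0b100000 = 32 (8-bit unsigned)

32


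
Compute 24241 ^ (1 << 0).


24241 ^ (1 << 0) = 24241 ^ 1 = 24240

24240


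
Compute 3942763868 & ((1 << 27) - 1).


3942763868 & 134217727 = 50449756

50449756


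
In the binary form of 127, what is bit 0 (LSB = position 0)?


0b1111111, position 0 = 1

1


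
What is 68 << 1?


0b1000100 << 1 = 0b10001000 = 136

136


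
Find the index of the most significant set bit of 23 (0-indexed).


0b10111. Highest set bit at position 4

4


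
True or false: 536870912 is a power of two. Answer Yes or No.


0b100000000000000000000000000000. Only one bit set => Yes

Yes


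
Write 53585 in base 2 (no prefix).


53585 = 1101000101010001 in binary

1101000101010001


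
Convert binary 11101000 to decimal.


11101000 in decimal = 232

232


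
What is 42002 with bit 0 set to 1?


42002 | (1 << 0) = 42002 | 1 = 42003

42003


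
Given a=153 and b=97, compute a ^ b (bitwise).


153 ^ 97 = 248

248


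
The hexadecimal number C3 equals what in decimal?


C3 hex = 195 decimal

195


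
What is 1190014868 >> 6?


0b1000110111011100010111110010100 >> 6 = 0b1000110111011100010111110 = 18593982

18593982


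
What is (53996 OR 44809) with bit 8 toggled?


Step 1: 53996 | 44809 = 65517
Step 2: 65517 ^ (1 << 8) = 65517 ^ 256 = 65261

65261


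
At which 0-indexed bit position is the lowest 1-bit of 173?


0b10101101. Lowest set bit at position 0

0


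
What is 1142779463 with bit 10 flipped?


1142779463 ^ (1 << 10) = 1142779463 ^ 1024 = 1142778439

1142778439


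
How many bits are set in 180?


0b10110100 has 4 set bits

4


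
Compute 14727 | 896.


0b11100110000111 | 0b1110000000 = 0b11101110000111 = 15239

15239


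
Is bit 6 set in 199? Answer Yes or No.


0b11000111, bit 6 = 1. Yes

Yes


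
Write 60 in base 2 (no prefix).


60 = 111100 in binary

111100


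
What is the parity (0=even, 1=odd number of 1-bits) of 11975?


0b10111011000111 has 9 ones => parity 1

1


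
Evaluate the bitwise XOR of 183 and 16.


0b10110111 ^ 0b10000 = 0b10100111 = 167

167


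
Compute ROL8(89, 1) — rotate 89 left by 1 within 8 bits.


Rotate 0b1011001 left by 1 (8-bit) = 0b10110010 = 178

178


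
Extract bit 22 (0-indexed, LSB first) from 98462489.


0b101110111100110101100011001, position 22 = 1

1


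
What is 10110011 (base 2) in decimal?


10110011 in decimal = 179

179


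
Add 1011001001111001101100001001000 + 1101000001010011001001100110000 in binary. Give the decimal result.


1011001001111001101100001001000 + 1101000001010011001001100110000 = 11000001011001100110101101111000 = 3244714872

3244714872


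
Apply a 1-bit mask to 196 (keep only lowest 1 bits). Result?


196 & 1 = 0

0


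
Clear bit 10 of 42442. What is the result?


42442 & ~(1 << 10) = 41418

41418


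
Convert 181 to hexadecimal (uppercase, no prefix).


181 = B5 hex

B5


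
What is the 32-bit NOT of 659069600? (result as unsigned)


~0b100111010010001001101010100000 = 0b11011000101101110110010101011111 = 3635897695 (32-bit unsigned)

3635897695


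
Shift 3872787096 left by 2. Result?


0b11100110110101100000101010011000 << 2 = 0b1110011011010110000010101001100000 = 15491148384

15491148384


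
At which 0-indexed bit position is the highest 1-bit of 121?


0b1111001. Highest set bit at position 6

6


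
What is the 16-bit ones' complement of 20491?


20491 ^ 65535 = 45044

45044


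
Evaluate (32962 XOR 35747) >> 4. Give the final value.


Step 1: 32962 ^ 35747 = 2913
Step 2: 2913 >> 4 = 182

182


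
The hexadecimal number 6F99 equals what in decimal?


6F99 hex = 28569 decimal

28569


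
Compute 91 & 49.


0b1011011 & 0b110001 = 0b10001 = 17

17


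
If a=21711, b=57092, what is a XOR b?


21711 ^ 57092 = 35787

35787


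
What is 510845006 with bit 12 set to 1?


510845006 | (1 << 12) = 510845006 | 4096 = 510849102

510849102


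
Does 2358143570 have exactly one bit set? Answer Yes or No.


0b10001100100011100110101001010010. Multiple bits set => No

No


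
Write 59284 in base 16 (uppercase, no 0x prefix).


59284 = E794 hex

E794


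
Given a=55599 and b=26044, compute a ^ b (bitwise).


55599 ^ 26044 = 48275

48275


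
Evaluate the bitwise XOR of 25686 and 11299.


0b110010001010110 ^ 0b10110000100011 = 0b100100001110101 = 18549

18549


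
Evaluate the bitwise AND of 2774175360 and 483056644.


0b10100101010110101000111010000000 & 0b11100110010101101110000000100 = 0b100010010101000110000000000 = 71994368

71994368


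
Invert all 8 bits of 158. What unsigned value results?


158 ^ 255 = 97

97


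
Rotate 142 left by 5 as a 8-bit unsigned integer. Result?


Rotate 0b10001110 left by 5 (8-bit) = 0b11010001 = 209

209


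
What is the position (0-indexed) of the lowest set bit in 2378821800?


0b10001101110010011111000010101000. Lowest set bit at position 3

3


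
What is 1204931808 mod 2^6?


1204931808 & 63 = 32

32


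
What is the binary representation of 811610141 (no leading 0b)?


811610141 = 110000011000000011000000011101 in binary

110000011000000011000000011101


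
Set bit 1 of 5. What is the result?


5 | (1 << 1) = 5 | 2 = 7

7


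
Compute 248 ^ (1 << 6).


248 ^ (1 << 6) = 248 ^ 64 = 184

184


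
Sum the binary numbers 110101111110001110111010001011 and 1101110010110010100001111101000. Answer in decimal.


110101111110001110111010001011 + 1101110010110010100001111101000 = 10100100010100100011001001110011 = 2756850291

2756850291


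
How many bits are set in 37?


0b100101 has 3 set bits

3


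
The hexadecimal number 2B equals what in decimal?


2B hex = 43 decimal

43


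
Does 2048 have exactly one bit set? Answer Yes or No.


0b100000000000. Only one bit set => Yes

Yes


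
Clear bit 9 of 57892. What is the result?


57892 & ~(1 << 9) = 57380

57380


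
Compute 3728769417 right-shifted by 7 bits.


0b11011110010000001000000110001001 >> 7 = 0b1101111001000000100000011 = 29131011

29131011


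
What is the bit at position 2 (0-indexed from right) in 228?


0b11100100, position 2 = 1

1


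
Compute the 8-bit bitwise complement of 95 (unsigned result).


~0b1011111 = 0b10100000 = 160 (8-bit unsigned)

160


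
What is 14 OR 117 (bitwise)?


0b1110 | 0b1110101 = 0b1111111 = 127

127


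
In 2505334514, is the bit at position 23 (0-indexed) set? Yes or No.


0b10010101010101000101111011110010, bit 23 = 0. No

No


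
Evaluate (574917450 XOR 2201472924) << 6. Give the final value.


Step 1: 574917450 ^ 2201472924 = 2708686038
Step 2: 2708686038 << 6 = 173355906432

173355906432


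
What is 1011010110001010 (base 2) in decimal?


1011010110001010 in decimal = 46474

46474


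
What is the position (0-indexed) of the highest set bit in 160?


0b10100000. Highest set bit at position 7

7


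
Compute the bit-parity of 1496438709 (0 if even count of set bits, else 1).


0b1011001001100011101011110110101 has 18 ones => parity 0

0


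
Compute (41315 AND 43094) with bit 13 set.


Step 1: 41315 & 43094 = 41026
Step 2: 41026 | (1 << 13) = 41026 | 8192 = 41026

41026


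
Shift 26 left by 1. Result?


0b11010 << 1 = 0b110100 = 52

52


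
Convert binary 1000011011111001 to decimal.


1000011011111001 in decimal = 34553

34553


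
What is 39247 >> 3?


0b1001100101001111 >> 3 = 0b1001100101001 = 4905

4905


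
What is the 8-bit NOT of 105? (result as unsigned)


~0b1101001 = 0b10010110 = 150 (8-bit unsigned)

150


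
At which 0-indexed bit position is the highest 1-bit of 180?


0b10110100. Highest set bit at position 7

7


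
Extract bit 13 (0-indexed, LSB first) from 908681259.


0b110110001010010110000000101011, position 13 = 1

1


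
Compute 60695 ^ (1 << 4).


60695 ^ (1 << 4) = 60695 ^ 16 = 60679

60679


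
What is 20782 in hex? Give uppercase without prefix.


20782 = 512E hex

512E


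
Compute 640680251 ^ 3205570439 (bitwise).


0b100110001100000000000100111011 ^ 0b10111111000100010001111110000111 = 0b10011001001000010001111010111100 = 2569084604

2569084604


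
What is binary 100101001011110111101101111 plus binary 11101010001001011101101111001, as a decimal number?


100101001011110111101101111 + 11101010001001011101101111001 = 100001111010101010101011101000 = 569027304

569027304


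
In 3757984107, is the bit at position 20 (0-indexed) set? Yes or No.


0b11011111111111100100100101101011, bit 20 = 1. Yes

Yes


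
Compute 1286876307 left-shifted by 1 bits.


0b1001100101101000010110010010011 << 1 = 0b10011001011010000101100100100110 = 2573752614

2573752614


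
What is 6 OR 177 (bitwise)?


0b110 | 0b10110001 = 0b10110111 = 183

183


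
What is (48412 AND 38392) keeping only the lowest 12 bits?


Step 1: 48412 & 38392 = 38168
Step 2: 38168 & 4095 = 1304

1304


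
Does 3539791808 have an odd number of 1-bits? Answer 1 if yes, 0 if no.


0b11010010111111001110111111000000 has 19 ones => parity 1

1


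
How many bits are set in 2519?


0b100111010111 has 8 set bits

8


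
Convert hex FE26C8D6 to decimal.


FE26C8D6 hex = 4263954646 decimal

4263954646


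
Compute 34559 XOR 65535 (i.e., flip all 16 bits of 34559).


34559 ^ 65535 = 30976

30976


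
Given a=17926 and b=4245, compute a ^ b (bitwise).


17926 ^ 4245 = 22163

22163


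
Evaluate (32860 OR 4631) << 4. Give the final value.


Step 1: 32860 | 4631 = 37471
Step 2: 37471 << 4 = 599536

599536


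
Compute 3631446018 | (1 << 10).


3631446018 | (1 << 10) = 3631446018 | 1024 = 3631447042

3631447042


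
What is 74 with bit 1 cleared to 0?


74 & ~(1 << 1) = 72

72


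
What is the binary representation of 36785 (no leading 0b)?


36785 = 1000111110110001 in binary

1000111110110001


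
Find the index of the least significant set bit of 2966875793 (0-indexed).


0b10110000110101101110111010010001. Lowest set bit at position 0

0


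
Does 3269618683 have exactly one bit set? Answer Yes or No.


0b11000010111000100110101111111011. Multiple bits set => No

No


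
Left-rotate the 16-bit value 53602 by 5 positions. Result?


Rotate 0b1101000101100010 left by 5 (16-bit) = 0b10110001011010 = 11354

11354


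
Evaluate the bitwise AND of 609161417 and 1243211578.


0b100100010011110001000011001001 & 0b1001010000110011110011100111010 = 0b10010000000000001000 = 589832

589832


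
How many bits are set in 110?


0b1101110 has 5 set bits

5


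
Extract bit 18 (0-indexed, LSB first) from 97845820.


0b101110101010000001000111100, position 18 = 1

1


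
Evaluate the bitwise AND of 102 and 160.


0b1100110 & 0b10100000 = 0b100000 = 32

32


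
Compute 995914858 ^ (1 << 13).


995914858 ^ (1 << 13) = 995914858 ^ 8192 = 995906666

995906666


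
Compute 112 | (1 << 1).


112 | (1 << 1) = 112 | 2 = 114

114


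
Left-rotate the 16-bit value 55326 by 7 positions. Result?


Rotate 0b1101100000011110 left by 7 (16-bit) = 0b111101101100 = 3948

3948


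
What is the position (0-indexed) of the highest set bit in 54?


0b110110. Highest set bit at position 5

5


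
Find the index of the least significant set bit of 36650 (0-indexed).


0b1000111100101010. Lowest set bit at position 1

1


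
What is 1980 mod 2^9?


1980 & 511 = 444

444


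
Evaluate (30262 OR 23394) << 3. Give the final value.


Step 1: 30262 | 23394 = 32630
Step 2: 32630 << 3 = 261040

261040


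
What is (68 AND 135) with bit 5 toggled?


Step 1: 68 & 135 = 4
Step 2: 4 ^ (1 << 5) = 4 ^ 32 = 36

36


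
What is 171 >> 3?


0b10101011 >> 3 = 0b10101 = 21

21


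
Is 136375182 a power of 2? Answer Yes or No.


0b1000001000001110101110001110. Multiple bits set => No

No


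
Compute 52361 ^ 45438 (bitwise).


0b1100110010001001 ^ 0b1011000101111110 = 0b111110111110111 = 32247

32247


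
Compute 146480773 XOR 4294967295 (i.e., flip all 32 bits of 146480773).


146480773 ^ 4294967295 = 4148486522

4148486522


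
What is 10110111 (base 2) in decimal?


10110111 in decimal = 183

183


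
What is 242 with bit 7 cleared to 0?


242 & ~(1 << 7) = 114

114


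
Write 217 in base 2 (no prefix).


217 = 11011001 in binary

11011001


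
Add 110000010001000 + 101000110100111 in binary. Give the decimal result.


110000010001000 + 101000110100111 = 1011001000101111 = 45615

45615


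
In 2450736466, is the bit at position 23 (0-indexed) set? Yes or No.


0b10010010000100110100010101010010, bit 23 = 0. No

No


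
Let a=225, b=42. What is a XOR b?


225 ^ 42 = 203

203


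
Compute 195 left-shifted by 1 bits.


0b11000011 << 1 = 0b110000110 = 390

390


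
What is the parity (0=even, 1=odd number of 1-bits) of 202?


0b11001010 has 4 ones => parity 0

0


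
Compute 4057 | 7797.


0b111111011001 | 0b1111001110101 = 0b1111111111101 = 8189

8189


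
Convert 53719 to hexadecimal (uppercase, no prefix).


53719 = D1D7 hex

D1D7


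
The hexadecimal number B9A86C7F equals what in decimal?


B9A86C7F hex = 3114822783 decimal

3114822783


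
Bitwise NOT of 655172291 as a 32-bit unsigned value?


~0b100111000011010010001011000011 = 0b11011000111100101101110100111100 = 3639795004 (32-bit unsigned)

3639795004


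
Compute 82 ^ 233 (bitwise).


0b1010010 ^ 0b11101001 = 0b10111011 = 187

187


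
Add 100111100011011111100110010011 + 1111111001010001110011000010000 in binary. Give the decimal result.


100111100011011111100110010011 + 1111111001010001110011000010000 = 10100110101101101101111110100011 = 2797002659

2797002659


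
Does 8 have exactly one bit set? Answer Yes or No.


0b1000. Only one bit set => Yes

Yes


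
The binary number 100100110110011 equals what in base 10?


100100110110011 in decimal = 18867

18867


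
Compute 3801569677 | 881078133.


0b11100010100101110101100110001101 | 0b110100100001000010111101110101 = 0b11110110100101110111111111111101 = 4137123837

4137123837


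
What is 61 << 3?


0b111101 << 3 = 0b111101000 = 488

488


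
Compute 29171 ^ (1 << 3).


29171 ^ (1 << 3) = 29171 ^ 8 = 29179

29179


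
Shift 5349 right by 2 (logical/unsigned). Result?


0b1010011100101 >> 2 = 0b10100111001 = 1337

1337


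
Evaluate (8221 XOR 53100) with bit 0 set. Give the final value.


Step 1: 8221 ^ 53100 = 61297
Step 2: 61297 | (1 << 0) = 61297 | 1 = 61297

61297


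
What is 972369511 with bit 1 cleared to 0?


972369511 & ~(1 << 1) = 972369509

972369509


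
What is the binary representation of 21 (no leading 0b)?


21 = 10101 in binary

10101


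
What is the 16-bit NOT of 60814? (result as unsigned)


~0b1110110110001110 = 0b1001001110001 = 4721 (16-bit unsigned)

4721


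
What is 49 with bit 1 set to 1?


49 | (1 << 1) = 49 | 2 = 51

51


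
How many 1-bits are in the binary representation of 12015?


0b10111011101111 has 11 set bits

11


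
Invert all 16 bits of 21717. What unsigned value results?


21717 ^ 65535 = 43818

43818


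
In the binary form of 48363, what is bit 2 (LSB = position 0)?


0b1011110011101011, position 2 = 0

0


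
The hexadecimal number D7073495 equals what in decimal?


D7073495 hex = 3607573653 decimal

3607573653


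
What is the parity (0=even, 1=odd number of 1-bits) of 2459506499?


0b10010010100110010001011101000011 has 14 ones => parity 0

0


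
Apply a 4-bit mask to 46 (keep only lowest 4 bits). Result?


46 & 15 = 14

14


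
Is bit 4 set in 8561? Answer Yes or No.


0b10000101110001, bit 4 = 1. Yes

Yes


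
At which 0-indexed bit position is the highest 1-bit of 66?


0b1000010. Highest set bit at position 6

6


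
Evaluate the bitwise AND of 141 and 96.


0b10001101 & 0b1100000 = 0b0 = 0

0


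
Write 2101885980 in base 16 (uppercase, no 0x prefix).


2101885980 = 7D483C1C hex

7D483C1C


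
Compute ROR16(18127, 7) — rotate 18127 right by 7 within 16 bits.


Rotate 0b100011011001111 right by 7 (16-bit) = 0b1001111010001101 = 40589

40589


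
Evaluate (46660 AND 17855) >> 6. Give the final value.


Step 1: 46660 & 17855 = 1028
Step 2: 1028 >> 6 = 16

16


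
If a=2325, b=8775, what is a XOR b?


2325 ^ 8775 = 11090

11090


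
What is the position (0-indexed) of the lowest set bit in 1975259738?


0b1110101101111000001001001011010. Lowest set bit at position 1

1


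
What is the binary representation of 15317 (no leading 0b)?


15317 = 11101111010101 in binary

11101111010101


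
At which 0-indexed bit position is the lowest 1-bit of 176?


0b10110000. Lowest set bit at position 4

4


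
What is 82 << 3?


0b1010010 << 3 = 0b1010010000 = 656

656


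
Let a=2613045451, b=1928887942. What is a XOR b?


2613045451 ^ 1928887942 = 3913782861

3913782861


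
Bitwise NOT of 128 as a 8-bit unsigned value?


~0b10000000 = 0b1111111 = 127 (8-bit unsigned)

127


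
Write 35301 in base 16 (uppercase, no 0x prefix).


35301 = 89E5 hex

89E5


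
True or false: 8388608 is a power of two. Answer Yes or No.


0b100000000000000000000000. Only one bit set => Yes

Yes


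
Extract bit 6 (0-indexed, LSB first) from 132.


0b10000100, position 6 = 0

0


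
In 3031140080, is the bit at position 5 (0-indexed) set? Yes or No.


0b10110100101010111000011011110000, bit 5 = 1. Yes

Yes


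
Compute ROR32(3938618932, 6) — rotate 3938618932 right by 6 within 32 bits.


Rotate 0b11101010110000101000111000110100 right by 6 (32-bit) = 0b11010011101010110000101000111000 = 3551201848

3551201848


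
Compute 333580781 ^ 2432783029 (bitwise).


0b10011111000100000100111101101 ^ 0b10010001000000010101001010110101 = 0b10000010111000110101101101011000 = 2195938136

2195938136


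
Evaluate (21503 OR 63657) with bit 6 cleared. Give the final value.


Step 1: 21503 | 63657 = 64511
Step 2: 64511 & ~(1 << 6) = 64447

64447


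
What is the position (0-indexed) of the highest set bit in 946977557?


0b111000011100011011101100010101. Highest set bit at position 29

29


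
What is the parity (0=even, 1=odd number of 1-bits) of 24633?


0b110000000111001 has 6 ones => parity 0

0


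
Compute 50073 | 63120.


0b1100001110011001 | 0b1111011010010000 = 0b1111011110011001 = 63385

63385


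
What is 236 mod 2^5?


236 & 31 = 12

12


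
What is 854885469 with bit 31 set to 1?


854885469 | (1 << 31) = 854885469 | 2147483648 = 3002369117

3002369117


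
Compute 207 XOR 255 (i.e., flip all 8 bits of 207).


207 ^ 255 = 48

48


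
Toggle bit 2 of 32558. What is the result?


32558 ^ (1 << 2) = 32558 ^ 4 = 32554

32554


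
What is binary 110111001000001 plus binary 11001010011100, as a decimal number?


110111001000001 + 11001010011100 = 1010000011011101 = 41181

41181


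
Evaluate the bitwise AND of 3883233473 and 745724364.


0b11100111011101010111000011000001 & 0b101100011100101101100111001100 = 0b100100011100000101000011000000 = 611340480

611340480


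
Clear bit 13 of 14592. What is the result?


14592 & ~(1 << 13) = 6400

6400


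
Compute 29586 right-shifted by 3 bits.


0b111001110010010 >> 3 = 0b111001110010 = 3698

3698


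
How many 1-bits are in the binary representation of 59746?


0b1110100101100010 has 8 set bits

8


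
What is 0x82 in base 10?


82 hex = 130 decimal

130


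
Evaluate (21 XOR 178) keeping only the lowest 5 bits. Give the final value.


Step 1: 21 ^ 178 = 167
Step 2: 167 & 31 = 7

7


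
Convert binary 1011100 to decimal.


1011100 in decimal = 92

92


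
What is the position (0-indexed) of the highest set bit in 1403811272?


0b1010011101011000111010111001000. Highest set bit at position 30

30


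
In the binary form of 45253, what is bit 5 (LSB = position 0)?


0b1011000011000101, position 5 = 0

0


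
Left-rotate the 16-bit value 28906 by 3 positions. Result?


Rotate 0b111000011101010 left by 3 (16-bit) = 0b1000011101010011 = 34643

34643


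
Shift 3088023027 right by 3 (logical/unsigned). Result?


0b10111000000011110111110111110011 >> 3 = 0b10111000000011110111110111110 = 386002878

386002878


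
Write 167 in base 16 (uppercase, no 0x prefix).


167 = A7 hex

A7


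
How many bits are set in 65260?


0b1111111011101100 has 12 set bits

12


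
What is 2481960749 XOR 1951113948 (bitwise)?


0b10010011111011111011011100101101 ^ 0b1110100010010111010001011011100 = 0b11100111101001000001010111110001 = 3886290417

3886290417


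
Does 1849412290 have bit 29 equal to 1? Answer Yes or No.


0b1101110001110111100101011000010, bit 29 = 1. Yes

Yes


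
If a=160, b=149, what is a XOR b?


160 ^ 149 = 53

53


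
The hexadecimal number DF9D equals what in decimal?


DF9D hex = 57245 decimal

57245


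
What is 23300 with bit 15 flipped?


23300 ^ (1 << 15) = 23300 ^ 32768 = 56068

56068


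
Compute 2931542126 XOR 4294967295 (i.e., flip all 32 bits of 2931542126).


2931542126 ^ 4294967295 = 1363425169

1363425169


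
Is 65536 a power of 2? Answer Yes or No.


0b10000000000000000. Only one bit set => Yes

Yes


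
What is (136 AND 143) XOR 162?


Step 1: 136 & 143 = 136
Step 2: 136 ^ 162 = 42

42


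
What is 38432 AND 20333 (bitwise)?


0b1001011000100000 & 0b100111101101101 = 0b11000100000 = 1568

1568


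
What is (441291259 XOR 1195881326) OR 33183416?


Step 1: 441291259 ^ 1195881326 = 1560945301
Step 2: 1560945301 | 33183416 = 1576695485

1576695485


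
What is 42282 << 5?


0b1010010100101010 << 5 = 0b101001010010101000000 = 1353024

1353024


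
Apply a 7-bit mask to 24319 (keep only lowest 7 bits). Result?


24319 & 127 = 127

127


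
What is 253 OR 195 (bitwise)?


0b11111101 | 0b11000011 = 0b11111111 = 255

255


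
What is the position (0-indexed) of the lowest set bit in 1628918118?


0b1100001000101110101000101100110. Lowest set bit at position 1

1


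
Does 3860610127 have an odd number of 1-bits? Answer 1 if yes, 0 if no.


0b11100110000111000011110001001111 has 17 ones => parity 1

1


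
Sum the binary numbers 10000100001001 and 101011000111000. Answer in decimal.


10000100001001 + 101011000111000 = 111011101000001 = 30529

30529


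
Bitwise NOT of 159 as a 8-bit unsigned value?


~0b10011111 = 0b1100000 = 96 (8-bit unsigned)

96


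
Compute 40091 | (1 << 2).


40091 | (1 << 2) = 40091 | 4 = 40095

40095


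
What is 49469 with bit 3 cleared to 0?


49469 & ~(1 << 3) = 49461

49461


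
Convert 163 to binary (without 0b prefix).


163 = 10100011 in binary

10100011


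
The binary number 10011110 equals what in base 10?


10011110 in decimal = 158

158


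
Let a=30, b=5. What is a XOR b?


30 ^ 5 = 27

27


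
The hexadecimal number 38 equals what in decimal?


38 hex = 56 decimal

56


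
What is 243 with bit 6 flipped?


243 ^ (1 << 6) = 243 ^ 64 = 179

179


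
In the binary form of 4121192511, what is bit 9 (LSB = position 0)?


0b11110101101001000110100000111111, position 9 = 0

0


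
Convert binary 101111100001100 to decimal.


101111100001100 in decimal = 24332

24332


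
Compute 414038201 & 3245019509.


0b11000101011011011100010111001 & 0b11000001011010110001000101110101 = 0b1010010001000000110001 = 2691121

2691121


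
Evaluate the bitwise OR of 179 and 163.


0b10110011 | 0b10100011 = 0b10110011 = 179

179


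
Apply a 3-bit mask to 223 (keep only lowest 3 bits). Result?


223 & 7 = 7

7


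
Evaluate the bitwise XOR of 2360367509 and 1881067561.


0b10001100101100000101100110010101 ^ 0b1110000000111101101000000101001 = 0b11111100101011101000100110111100 = 4239296956

4239296956


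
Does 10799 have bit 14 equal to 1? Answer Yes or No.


0b10101000101111, bit 14 = 0. No

No


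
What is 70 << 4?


0b1000110 << 4 = 0b10001100000 = 1120

1120


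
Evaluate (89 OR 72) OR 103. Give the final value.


Step 1: 89 | 72 = 89
Step 2: 89 | 103 = 127

127


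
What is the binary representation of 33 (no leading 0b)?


33 = 100001 in binary

100001


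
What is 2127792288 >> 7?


0b1111110110100111000100010100000 >> 7 = 0b111111011010011100010001 = 16623377

16623377


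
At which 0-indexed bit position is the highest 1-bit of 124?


0b1111100. Highest set bit at position 6

6


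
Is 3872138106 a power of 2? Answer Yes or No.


0b11100110110011000010001101111010. Multiple bits set => No

No


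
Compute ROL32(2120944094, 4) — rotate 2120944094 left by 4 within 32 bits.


Rotate 0b1111110011010110000100111011110 left by 4 (32-bit) = 0b11100110101100001001110111100111 = 3870334439

3870334439


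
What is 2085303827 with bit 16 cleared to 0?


2085303827 & ~(1 << 16) = 2085238291

2085238291


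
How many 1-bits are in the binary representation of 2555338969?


0b10011000010011110110000011011001 has 15 set bits

15


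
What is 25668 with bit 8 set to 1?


25668 | (1 << 8) = 25668 | 256 = 25924

25924


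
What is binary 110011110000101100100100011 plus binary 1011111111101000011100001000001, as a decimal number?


110011110000101100100100011 + 1011111111101000011100001000001 = 1100110011011001001000101100100 = 1718391140

1718391140


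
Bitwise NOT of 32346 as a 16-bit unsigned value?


~0b111111001011010 = 0b1000000110100101 = 33189 (16-bit unsigned)

33189


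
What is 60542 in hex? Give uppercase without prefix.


60542 = EC7E hex

EC7E


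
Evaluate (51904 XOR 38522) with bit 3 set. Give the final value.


Step 1: 51904 ^ 38522 = 23738
Step 2: 23738 | (1 << 3) = 23738 | 8 = 23738

23738


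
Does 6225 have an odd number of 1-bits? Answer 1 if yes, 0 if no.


0b1100001010001 has 5 ones => parity 1

1


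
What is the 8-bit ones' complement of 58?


58 ^ 255 = 197

197


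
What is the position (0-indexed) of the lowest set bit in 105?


0b1101001. Lowest set bit at position 0

0


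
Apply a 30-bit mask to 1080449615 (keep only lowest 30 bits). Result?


1080449615 & 1073741823 = 6707791

6707791


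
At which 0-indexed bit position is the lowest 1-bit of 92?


0b1011100. Lowest set bit at position 2

2


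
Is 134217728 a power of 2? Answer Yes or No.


0b1000000000000000000000000000. Only one bit set => Yes

Yes


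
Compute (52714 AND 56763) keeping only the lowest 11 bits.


Step 1: 52714 & 56763 = 52650
Step 2: 52650 & 2047 = 1450

1450


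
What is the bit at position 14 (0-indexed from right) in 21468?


0b101001111011100, position 14 = 1

1


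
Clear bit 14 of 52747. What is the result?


52747 & ~(1 << 14) = 36363

36363


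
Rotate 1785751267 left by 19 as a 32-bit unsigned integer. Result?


Rotate 0b1101010011100000110011011100011 left by 19 (32-bit) = 0b110111000110110101001110000011 = 924537731

924537731


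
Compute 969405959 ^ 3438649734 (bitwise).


0b111001110001111111011000000111 ^ 0b11001100111101011010000110000110 = 0b11110101001100100101011110000001 = 4113717121

4113717121


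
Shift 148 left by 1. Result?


0b10010100 << 1 = 0b100101000 = 296

296


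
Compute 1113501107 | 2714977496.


0b1000010010111101010110110110011 | 0b10100001110100110100010011011000 = 0b11100011110111111110110111111011 = 3823103483

3823103483


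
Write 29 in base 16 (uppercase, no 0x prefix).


29 = 1D hex

1D


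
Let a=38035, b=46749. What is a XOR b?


38035 ^ 46749 = 8718

8718


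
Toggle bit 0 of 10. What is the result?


10 ^ (1 << 0) = 10 ^ 1 = 11

11


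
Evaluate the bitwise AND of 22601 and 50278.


0b101100001001001 & 0b1100010001100110 = 0b100000001000000 = 16448

16448


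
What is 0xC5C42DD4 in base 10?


C5C42DD4 hex = 3317968340 decimal

3317968340


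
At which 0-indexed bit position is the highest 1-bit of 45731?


0b1011001010100011. Highest set bit at position 15

15
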